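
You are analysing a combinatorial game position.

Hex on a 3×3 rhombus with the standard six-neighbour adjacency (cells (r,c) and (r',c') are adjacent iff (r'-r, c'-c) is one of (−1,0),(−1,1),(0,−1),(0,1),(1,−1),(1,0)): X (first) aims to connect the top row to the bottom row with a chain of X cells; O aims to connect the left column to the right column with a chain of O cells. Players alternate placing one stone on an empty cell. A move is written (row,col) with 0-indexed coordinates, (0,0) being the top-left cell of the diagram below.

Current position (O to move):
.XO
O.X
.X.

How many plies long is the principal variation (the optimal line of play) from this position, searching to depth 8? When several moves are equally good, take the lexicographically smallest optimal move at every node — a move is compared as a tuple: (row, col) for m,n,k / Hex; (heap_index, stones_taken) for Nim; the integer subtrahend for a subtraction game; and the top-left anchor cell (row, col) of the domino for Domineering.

ply 1, O at .XO/O.X/.X. | (0,0)=-1→OXO/O.X/.X.; (1,1)=+1→.XO/OOX/.X.*; (2,0)=-1→.XO/O.X/OX.; (2,2)=-1→.XO/O.X/.XO
ply 2: .XO/OOX/.X. is terminal -1 (X); from .XO/O.X/.X. depth 8

PV length from [.XO/O.X/.X.]: 1 ply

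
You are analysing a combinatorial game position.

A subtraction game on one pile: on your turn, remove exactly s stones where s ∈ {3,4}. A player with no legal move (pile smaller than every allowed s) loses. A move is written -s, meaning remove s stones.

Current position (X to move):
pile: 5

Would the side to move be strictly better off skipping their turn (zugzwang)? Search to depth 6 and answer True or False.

zugzwang(5, X) = False

p1 X@[5]: -3[2]+1* -4[1]+1
p2 O@[2] terminal -1; root [5] d6
pass branch (O moves first from the same position):
  | p1 O@[5]: -3[2]+1* -4[1]+1
  | p2 X@[2] terminal -1; root [5] d6
X moving scores +1; X passing scores -1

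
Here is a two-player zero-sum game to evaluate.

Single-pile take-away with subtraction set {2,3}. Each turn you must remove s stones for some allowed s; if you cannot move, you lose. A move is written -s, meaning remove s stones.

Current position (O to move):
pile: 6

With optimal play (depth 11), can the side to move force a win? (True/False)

[6] O move#1: -2:-1/4*, -3:-1/3
[4] X move#2: -2:-1/2, -3:+1/1*
[1] end (terminal -1, O#3); searched 6 to 11

O winning at [6]: False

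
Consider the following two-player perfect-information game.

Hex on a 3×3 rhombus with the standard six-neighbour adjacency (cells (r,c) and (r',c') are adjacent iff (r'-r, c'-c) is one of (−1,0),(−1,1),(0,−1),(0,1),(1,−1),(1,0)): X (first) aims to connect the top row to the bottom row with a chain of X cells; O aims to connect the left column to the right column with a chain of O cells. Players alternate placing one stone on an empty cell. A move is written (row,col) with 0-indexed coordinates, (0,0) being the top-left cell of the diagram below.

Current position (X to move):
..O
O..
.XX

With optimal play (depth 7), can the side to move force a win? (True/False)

X winning at [..O/O../.XX]: False

ply 1, X at ..O/O../.XX | (0,0)=-1→X.O/O../.XX*; (0,1)=-1→.XO/O../.XX; (1,1)=-1→..O/OX./.XX; (1,2)=-1→..O/O.X/.XX; (2,0)=-1→..O/O../XXX
ply 2, O at X.O/O../.XX | (0,1)=+1→XOO/O../.XX*; (1,1)=+1→X.O/OO./.XX; (1,2)=+1→X.O/O.O/.XX; (2,0)=+1→X.O/O../OXX
ply 3: XOO/O../.XX is terminal -1 (X); from ..O/O../.XX depth 7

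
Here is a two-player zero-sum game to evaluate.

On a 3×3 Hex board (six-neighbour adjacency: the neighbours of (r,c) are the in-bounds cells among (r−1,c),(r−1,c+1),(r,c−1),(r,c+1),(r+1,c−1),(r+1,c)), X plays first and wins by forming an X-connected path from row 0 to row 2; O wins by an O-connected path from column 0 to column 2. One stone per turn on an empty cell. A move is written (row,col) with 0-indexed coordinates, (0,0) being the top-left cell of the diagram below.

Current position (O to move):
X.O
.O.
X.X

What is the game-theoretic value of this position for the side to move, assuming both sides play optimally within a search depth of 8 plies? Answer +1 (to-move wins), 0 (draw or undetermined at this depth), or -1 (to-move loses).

value(X.O/.O./X.X, O) = +1

p1 O@[X.O/.O./X.X]: (0,1)[XOO/.O./X.X]-1 (1,0)[X.O/OO./X.X]+1* (1,2)[X.O/.OO/X.X]-1 (2,1)[X.O/.O./XOX]-1
p2 X@[X.O/OO./X.X] terminal -1; root [X.O/.O./X.X] d8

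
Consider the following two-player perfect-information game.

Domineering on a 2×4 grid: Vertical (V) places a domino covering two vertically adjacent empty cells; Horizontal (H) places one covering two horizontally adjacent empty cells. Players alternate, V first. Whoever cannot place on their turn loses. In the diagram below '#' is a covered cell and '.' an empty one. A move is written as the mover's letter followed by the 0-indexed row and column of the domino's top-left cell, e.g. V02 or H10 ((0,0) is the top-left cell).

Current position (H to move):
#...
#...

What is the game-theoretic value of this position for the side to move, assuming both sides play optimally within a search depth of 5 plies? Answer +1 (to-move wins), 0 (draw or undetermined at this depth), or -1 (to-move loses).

[#.../#...] H move#1: H01:+1/###./#...*, H02:+1/#.##/#..., H11:+1/#.../###., H12:+1/#.../#.##
[###./#...] V move#2: V03:-1/####/#..#*
[####/#..#] H move#3: H11:+1/####/####*
[####/####] end (terminal -1, V#4); searched #.../#... to 5

value(#.../#..., H) = +1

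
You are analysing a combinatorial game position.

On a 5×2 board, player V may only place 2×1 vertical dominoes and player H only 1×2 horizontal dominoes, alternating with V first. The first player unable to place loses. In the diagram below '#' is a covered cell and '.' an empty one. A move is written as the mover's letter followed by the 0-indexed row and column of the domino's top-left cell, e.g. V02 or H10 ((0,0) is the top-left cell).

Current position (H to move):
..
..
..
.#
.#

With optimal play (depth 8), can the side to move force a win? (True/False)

H winning at [../../../.#/.#]: True

ply 1, H at ../../../.#/.# | H00=-1→##/../../.#/.#; H10=+1→../##/../.#/.#*; H20=-1→../../##/.#/.#
ply 2, V at ../##/../.#/.# | V20=-1→../##/#./##/.#*; V30=-1→../##/../##/##
ply 3, H at ../##/#./##/.# | H00=+1→##/##/#./##/.#*
ply 4: ##/##/#./##/.# is terminal -1 (V); from ../../../.#/.# depth 8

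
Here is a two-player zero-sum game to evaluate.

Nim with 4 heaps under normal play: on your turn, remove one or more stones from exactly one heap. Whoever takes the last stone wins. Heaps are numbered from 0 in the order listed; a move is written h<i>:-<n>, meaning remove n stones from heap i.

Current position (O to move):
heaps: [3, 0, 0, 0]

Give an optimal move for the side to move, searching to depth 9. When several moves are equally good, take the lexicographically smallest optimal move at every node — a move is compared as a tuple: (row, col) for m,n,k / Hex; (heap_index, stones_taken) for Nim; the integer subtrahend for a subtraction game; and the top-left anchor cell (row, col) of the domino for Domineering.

ply 1, O at (3,0,0,0) | h0:-1=-1→(2,0,0,0); h0:-2=-1→(1,0,0,0); h0:-3=+1→(0,0,0,0)*
ply 2: (0,0,0,0) is terminal -1 (X); from (3,0,0,0) depth 9

O's best at [(3,0,0,0)]: h0:-3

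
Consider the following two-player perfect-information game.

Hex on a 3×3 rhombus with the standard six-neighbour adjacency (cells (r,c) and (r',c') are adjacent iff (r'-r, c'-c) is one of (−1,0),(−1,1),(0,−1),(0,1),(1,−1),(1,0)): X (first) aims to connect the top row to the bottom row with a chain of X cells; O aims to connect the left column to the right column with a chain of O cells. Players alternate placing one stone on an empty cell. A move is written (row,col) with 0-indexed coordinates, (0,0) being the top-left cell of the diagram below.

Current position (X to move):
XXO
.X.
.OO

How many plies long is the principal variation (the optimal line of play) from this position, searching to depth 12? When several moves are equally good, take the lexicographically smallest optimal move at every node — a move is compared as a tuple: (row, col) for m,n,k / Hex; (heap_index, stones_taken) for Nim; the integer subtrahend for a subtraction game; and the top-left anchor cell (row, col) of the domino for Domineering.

PV length from [XXO/.X./.OO]: 1 ply

ply 1, X at XXO/.X./.OO | (1,0)=-1→XXO/XX./.OO; (1,2)=-1→XXO/.XX/.OO; (2,0)=+1→XXO/.X./XOO*
ply 2: XXO/.X./XOO is terminal -1 (O); from XXO/.X./.OO depth 12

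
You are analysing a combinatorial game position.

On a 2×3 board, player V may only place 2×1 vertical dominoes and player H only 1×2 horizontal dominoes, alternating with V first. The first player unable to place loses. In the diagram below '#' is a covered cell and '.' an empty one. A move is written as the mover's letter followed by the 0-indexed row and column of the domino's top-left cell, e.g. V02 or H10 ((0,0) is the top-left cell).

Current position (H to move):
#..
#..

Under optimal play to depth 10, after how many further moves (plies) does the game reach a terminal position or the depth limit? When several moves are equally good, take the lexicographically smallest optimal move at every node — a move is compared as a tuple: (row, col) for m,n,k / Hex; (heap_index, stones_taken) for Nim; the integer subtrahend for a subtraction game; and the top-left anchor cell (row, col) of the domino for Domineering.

[#../#..] H move#1: H01:+1/###/#..*, H11:+1/#../###
[###/#..] end (terminal -1, V#2); searched #../#.. to 10

PV length from [#../#..]: 1 ply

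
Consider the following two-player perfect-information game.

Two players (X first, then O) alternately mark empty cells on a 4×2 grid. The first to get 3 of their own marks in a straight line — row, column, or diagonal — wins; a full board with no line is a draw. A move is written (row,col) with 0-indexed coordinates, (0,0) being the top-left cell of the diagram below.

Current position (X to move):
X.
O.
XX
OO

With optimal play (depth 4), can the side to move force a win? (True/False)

[X./O./XX/OO] X move#1: (0,1):+0/XX/O./XX/OO*, (1,1):+0/X./OX/XX/OO
[XX/O./XX/OO] O move#2: (1,1):+0/XX/OO/XX/OO*
[XX/OO/XX/OO] end (terminal +0, X#3); searched X./O./XX/OO to 4

X winning at [X./O./XX/OO]: False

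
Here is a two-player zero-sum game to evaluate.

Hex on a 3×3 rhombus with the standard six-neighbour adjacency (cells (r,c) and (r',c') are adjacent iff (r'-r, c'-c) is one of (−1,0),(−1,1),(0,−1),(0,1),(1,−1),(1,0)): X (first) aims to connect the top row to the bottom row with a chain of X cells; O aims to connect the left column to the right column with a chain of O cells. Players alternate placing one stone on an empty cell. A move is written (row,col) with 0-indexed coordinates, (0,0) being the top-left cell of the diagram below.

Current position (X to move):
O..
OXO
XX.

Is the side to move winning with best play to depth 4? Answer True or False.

[O../OXO/XX.] X move#1: (0,1):+1/OX./OXO/XX.*, (0,2):+1/O.X/OXO/XX., (2,2):+1/O../OXO/XXX
[OX./OXO/XX.] end (terminal -1, O#2); searched O../OXO/XX. to 4

X winning at [O../OXO/XX.]: True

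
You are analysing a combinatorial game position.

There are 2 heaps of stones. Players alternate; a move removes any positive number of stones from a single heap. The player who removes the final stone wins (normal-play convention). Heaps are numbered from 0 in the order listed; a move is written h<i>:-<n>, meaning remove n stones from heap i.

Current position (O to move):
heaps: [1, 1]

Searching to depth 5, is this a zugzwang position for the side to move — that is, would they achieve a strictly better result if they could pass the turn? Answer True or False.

zugzwang((1,1), O) = True

ply 1, O at (1,1) | h0:-1=-1→(0,1)*; h1:-1=-1→(1,0)
ply 2, X at (0,1) | h1:-1=+1→(0,0)*
ply 3: (0,0) is terminal -1 (O); from (1,1) depth 5
pass branch (X moves first from the same position):
  | ply 1, X at (1,1) | h0:-1=-1→(0,1)*; h1:-1=-1→(1,0)
  | ply 2, O at (0,1) | h1:-1=+1→(0,0)*
  | ply 3: (0,0) is terminal -1 (X); from (1,1) depth 5
O moving scores -1; O passing scores +1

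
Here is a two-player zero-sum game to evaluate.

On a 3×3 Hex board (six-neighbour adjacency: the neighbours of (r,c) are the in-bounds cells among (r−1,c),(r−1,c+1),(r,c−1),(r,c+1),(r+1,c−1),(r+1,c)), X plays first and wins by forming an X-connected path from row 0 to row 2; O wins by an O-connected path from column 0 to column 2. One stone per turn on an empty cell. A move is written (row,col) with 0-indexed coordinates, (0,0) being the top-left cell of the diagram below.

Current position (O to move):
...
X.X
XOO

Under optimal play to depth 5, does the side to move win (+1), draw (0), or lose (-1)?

ply 1, O at .../X.X/XOO | (0,0)=-1→O../X.X/XOO*; (0,1)=-1→.O./X.X/XOO; (0,2)=-1→..O/X.X/XOO; (1,1)=-1→.../XOX/XOO
ply 2, X at O../X.X/XOO | (0,1)=+1→OX./X.X/XOO*; (0,2)=+1→O.X/X.X/XOO; (1,1)=+1→O../XXX/XOO
ply 3: OX./X.X/XOO is terminal -1 (O); from .../X.X/XOO depth 5

value(.../X.X/XOO, O) = -1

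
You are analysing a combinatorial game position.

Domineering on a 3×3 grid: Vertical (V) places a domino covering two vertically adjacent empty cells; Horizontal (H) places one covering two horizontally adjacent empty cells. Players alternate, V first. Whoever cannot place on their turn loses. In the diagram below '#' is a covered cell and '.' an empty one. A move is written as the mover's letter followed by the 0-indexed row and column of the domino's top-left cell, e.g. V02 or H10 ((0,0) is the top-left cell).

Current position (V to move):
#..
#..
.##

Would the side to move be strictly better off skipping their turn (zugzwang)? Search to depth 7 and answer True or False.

zugzwang(#../#../.##, V) = False

[#../#../.##] V move#1: V01:+1/##./##./.##*, V02:+1/#.#/#.#/.##
[##./##./.##] end (terminal -1, H#2); searched #../#../.## to 7
suppose V passes — search the same position with H to move:
pass> [#../#../.##] H move#1: H01:+1/###/#../.##*, H11:+1/#../###/.##
pass> [###/#../.##] end (terminal -1, V#2); searched #../#../.## to 7
for V: play +1, pass -1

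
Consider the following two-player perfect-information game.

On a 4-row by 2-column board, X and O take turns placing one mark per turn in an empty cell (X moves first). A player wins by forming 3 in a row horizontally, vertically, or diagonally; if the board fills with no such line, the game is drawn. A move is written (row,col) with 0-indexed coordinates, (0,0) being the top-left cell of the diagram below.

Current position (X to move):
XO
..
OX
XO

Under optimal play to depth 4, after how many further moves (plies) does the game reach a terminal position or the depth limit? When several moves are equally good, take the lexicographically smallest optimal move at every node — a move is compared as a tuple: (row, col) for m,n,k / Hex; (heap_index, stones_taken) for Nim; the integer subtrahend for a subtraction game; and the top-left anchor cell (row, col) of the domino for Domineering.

PV length from [XO/../OX/XO]: 2 plies

p1 X@[XO/../OX/XO]: (1,0)[XO/X./OX/XO]+0* (1,1)[XO/.X/OX/XO]+0
p2 O@[XO/X./OX/XO]: (1,1)[XO/XO/OX/XO]+0*
p3 X@[XO/XO/OX/XO] terminal +0; root [XO/../OX/XO] d4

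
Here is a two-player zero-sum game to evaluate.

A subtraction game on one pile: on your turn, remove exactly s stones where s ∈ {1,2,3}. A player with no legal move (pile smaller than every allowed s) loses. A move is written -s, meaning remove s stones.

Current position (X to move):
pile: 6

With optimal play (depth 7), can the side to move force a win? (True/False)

[6] X move#1: -1:-1/5, -2:+1/4*, -3:-1/3
[4] O move#2: -1:-1/3*, -2:-1/2, -3:-1/1
[3] X move#3: -1:-1/2, -2:-1/1, -3:+1/0*
[0] end (terminal -1, O#4); searched 6 to 7

X winning at [6]: True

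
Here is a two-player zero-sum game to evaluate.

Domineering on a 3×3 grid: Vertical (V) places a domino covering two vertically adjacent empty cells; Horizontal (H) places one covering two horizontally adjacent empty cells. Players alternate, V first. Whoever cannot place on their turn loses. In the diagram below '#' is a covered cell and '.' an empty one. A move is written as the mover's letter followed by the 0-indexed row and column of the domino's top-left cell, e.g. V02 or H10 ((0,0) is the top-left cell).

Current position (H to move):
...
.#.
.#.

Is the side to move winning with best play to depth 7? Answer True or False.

H winning at [.../.#./.#.]: False

p1 H@[.../.#./.#.]: H00[##./.#./.#.]-1* H01[.##/.#./.#.]-1
p2 V@[##./.#./.#.]: V02[###/.##/.#.]+1* V10[##./##./##.]+1 V12[##./.##/.##]+1
p3 H@[###/.##/.#.] terminal -1; root [.../.#./.#.] d7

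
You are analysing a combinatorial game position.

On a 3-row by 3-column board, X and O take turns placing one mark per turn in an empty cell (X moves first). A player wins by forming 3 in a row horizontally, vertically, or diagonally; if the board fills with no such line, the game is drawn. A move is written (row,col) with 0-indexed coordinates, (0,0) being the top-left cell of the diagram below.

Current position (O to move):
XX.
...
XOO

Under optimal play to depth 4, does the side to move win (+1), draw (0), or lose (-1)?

p1 O@[XX./.../XOO]: (0,2)[XXO/.../XOO]-1* (1,0)[XX./O../XOO]-1 (1,1)[XX./.O./XOO]-1 (1,2)[XX./..O/XOO]-1
p2 X@[XXO/.../XOO]: (1,0)[XXO/X../XOO]+1* (1,1)[XXO/.X./XOO]-1 (1,2)[XXO/..X/XOO]+0
p3 O@[XXO/X../XOO] terminal -1; root [XX./.../XOO] d4

value(XX./.../XOO, O) = -1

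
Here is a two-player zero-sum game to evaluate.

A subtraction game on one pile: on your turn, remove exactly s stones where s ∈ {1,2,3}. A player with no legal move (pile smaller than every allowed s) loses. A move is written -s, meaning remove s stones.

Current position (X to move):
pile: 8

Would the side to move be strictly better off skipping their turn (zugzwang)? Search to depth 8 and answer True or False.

zugzwang(8, X) = True

[8] X move#1: -1:-1/7*, -2:-1/6, -3:-1/5
[7] O move#2: -1:-1/6, -2:-1/5, -3:+1/4*
[4] X move#3: -1:-1/3*, -2:-1/2, -3:-1/1
[3] O move#4: -1:-1/2, -2:-1/1, -3:+1/0*
[0] end (terminal -1, X#5); searched 8 to 8
if X skipped the turn, O would face:
~ [8] O move#1: -1:-1/7*, -2:-1/6, -3:-1/5
~ [7] X move#2: -1:-1/6, -2:-1/5, -3:+1/4*
~ [4] O move#3: -1:-1/3*, -2:-1/2, -3:-1/1
~ [3] X move#4: -1:-1/2, -2:-1/1, -3:+1/0*
~ [0] end (terminal -1, O#5); searched 8 to 8
compare (X): move=-1 vs pass=+1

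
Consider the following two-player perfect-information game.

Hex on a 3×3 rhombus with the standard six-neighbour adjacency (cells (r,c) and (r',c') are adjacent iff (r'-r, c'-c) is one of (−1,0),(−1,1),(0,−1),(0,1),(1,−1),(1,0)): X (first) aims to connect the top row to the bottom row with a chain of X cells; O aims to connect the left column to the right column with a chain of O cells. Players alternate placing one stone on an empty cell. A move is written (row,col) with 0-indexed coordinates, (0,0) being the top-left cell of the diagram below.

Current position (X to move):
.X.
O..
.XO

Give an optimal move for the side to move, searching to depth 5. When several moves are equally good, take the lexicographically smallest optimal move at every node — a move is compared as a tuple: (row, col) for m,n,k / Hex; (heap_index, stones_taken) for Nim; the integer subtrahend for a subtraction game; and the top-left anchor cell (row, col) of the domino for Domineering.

p1 X@[.X./O../.XO]: (0,0)[XX./O../.XO]-1 (0,2)[.XX/O../.XO]+1* (1,1)[.X./OX./.XO]+1 (1,2)[.X./O.X/.XO]+1 (2,0)[.X./O../XXO]-1
p2 O@[.XX/O../.XO]: (0,0)[OXX/O../.XO]-1* (1,1)[.XX/OO./.XO]-1 (1,2)[.XX/O.O/.XO]-1 (2,0)[.XX/O../OXO]-1
p3 X@[OXX/O../.XO]: (1,1)[OXX/OX./.XO]+1* (1,2)[OXX/O.X/.XO]+1 (2,0)[OXX/O../XXO]+1
p4 O@[OXX/OX./.XO] terminal -1; root [.X./O../.XO] d5

X's best at [.X./O../.XO]: (0,2)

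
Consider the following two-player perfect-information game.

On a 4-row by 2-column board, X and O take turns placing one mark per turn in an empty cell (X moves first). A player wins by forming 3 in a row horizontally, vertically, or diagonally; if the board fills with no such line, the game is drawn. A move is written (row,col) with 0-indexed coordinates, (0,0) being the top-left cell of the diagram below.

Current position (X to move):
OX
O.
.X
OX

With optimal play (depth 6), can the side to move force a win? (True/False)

ply 1, X at OX/O./.X/OX | (1,1)=+1→OX/OX/.X/OX*; (2,0)=+0→OX/O./XX/OX
ply 2: OX/OX/.X/OX is terminal -1 (O); from OX/O./.X/OX depth 6

X winning at [OX/O./.X/OX]: True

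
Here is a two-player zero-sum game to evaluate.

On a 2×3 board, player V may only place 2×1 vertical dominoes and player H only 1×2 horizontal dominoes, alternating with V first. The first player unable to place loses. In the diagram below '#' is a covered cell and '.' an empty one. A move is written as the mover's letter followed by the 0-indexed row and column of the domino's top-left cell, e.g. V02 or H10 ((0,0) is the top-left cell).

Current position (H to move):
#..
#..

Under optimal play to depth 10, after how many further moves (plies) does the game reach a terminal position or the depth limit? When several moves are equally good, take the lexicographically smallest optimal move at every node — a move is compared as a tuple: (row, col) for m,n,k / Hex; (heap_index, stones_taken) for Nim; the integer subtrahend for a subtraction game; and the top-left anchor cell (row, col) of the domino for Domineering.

PV length from [#../#..]: 1 ply

ply 1, H at #../#.. | H01=+1→###/#..*; H11=+1→#../###
ply 2: ###/#.. is terminal -1 (V); from #../#.. depth 10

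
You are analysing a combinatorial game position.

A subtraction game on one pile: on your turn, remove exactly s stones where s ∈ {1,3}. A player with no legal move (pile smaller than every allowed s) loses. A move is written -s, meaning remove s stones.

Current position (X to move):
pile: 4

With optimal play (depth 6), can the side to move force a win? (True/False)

p1 X@[4]: -1[3]-1* -3[1]-1
p2 O@[3]: -1[2]+1* -3[0]+1
p3 X@[2]: -1[1]-1*
p4 O@[1]: -1[0]+1*
p5 X@[0] terminal -1; root [4] d6

X winning at [4]: False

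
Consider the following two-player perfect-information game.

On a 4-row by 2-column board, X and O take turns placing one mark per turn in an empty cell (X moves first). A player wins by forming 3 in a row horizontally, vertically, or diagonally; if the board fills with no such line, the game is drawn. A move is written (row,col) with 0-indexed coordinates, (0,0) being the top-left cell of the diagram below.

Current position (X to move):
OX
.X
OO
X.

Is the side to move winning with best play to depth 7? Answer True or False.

X winning at [OX/.X/OO/X.]: False

p1 X@[OX/.X/OO/X.]: (1,0)[OX/XX/OO/X.]+0* (3,1)[OX/.X/OO/XX]-1
p2 O@[OX/XX/OO/X.]: (3,1)[OX/XX/OO/XO]+0*
p3 X@[OX/XX/OO/XO] terminal +0; root [OX/.X/OO/X.] d7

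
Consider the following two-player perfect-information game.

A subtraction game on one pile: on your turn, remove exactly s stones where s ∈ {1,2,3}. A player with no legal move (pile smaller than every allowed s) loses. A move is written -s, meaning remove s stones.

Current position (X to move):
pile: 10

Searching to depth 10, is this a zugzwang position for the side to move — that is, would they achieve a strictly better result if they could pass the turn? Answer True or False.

zugzwang(10, X) = False

ply 1, X at 10 | -1=-1→9; -2=+1→8*; -3=-1→7
ply 2, O at 8 | -1=-1→7*; -2=-1→6; -3=-1→5
ply 3, X at 7 | -1=-1→6; -2=-1→5; -3=+1→4*
ply 4, O at 4 | -1=-1→3*; -2=-1→2; -3=-1→1
ply 5, X at 3 | -1=-1→2; -2=-1→1; -3=+1→0*
ply 6: 0 is terminal -1 (O); from 10 depth 10
pass branch (O moves first from the same position):
  | ply 1, O at 10 | -1=-1→9; -2=+1→8*; -3=-1→7
  | ply 2, X at 8 | -1=-1→7*; -2=-1→6; -3=-1→5
  | ply 3, O at 7 | -1=-1→6; -2=-1→5; -3=+1→4*
  | ply 4, X at 4 | -1=-1→3*; -2=-1→2; -3=-1→1
  | ply 5, O at 3 | -1=-1→2; -2=-1→1; -3=+1→0*
  | ply 6: 0 is terminal -1 (X); from 10 depth 10
X moving scores +1; X passing scores -1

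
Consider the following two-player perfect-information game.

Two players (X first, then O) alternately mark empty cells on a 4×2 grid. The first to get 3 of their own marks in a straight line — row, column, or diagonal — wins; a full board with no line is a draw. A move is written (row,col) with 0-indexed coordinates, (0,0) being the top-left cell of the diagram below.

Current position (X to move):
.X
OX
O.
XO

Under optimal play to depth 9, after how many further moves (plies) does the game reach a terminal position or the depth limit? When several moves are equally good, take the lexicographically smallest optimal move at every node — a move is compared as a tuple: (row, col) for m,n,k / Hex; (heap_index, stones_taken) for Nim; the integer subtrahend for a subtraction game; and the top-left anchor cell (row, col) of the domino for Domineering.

p1 X@[.X/OX/O./XO]: (0,0)[XX/OX/O./XO]+0 (2,1)[.X/OX/OX/XO]+1*
p2 O@[.X/OX/OX/XO] terminal -1; root [.X/OX/O./XO] d9

PV length from [.X/OX/O./XO]: 1 ply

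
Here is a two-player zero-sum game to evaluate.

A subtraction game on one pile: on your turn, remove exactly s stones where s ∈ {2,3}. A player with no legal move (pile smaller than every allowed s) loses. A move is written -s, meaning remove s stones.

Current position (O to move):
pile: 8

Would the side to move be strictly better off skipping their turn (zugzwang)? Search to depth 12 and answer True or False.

zugzwang(8, O) = False

ply 1, O at 8 | -2=+1→6*; -3=+1→5
ply 2, X at 6 | -2=-1→4*; -3=-1→3
ply 3, O at 4 | -2=-1→2; -3=+1→1*
ply 4: 1 is terminal -1 (X); from 8 depth 12
if O skipped the turn, X would face:
~ ply 1, X at 8 | -2=+1→6*; -3=+1→5
~ ply 2, O at 6 | -2=-1→4*; -3=-1→3
~ ply 3, X at 4 | -2=-1→2; -3=+1→1*
~ ply 4: 1 is terminal -1 (O); from 8 depth 12
compare (O): move=+1 vs pass=-1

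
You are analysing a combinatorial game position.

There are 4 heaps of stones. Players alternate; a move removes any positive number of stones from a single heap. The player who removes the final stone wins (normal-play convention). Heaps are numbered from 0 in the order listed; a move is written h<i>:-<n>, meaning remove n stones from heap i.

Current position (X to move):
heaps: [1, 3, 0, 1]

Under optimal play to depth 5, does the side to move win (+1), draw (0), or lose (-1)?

value((1,3,0,1), X) = +1

p1 X@[(1,3,0,1)]: h0:-1[(0,3,0,1)]-1 h1:-1[(1,2,0,1)]-1 h1:-2[(1,1,0,1)]-1 h1:-3[(1,0,0,1)]+1* h3:-1[(1,3,0,0)]-1
p2 O@[(1,0,0,1)]: h0:-1[(0,0,0,1)]-1* h3:-1[(1,0,0,0)]-1
p3 X@[(0,0,0,1)]: h3:-1[(0,0,0,0)]+1*
p4 O@[(0,0,0,0)] terminal -1; root [(1,3,0,1)] d5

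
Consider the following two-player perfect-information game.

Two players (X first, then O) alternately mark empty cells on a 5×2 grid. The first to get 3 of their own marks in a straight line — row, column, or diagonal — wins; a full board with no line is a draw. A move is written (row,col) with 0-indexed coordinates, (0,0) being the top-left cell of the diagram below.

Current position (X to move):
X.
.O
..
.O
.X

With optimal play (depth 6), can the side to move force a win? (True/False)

p1 X@[X./.O/../.O/.X]: (0,1)[XX/.O/../.O/.X]-1 (1,0)[X./XO/../.O/.X]-1 (2,0)[X./.O/X./.O/.X]-1 (2,1)[X./.O/.X/.O/.X]+0* (3,0)[X./.O/../XO/.X]-1 (4,0)[X./.O/../.O/XX]-1
p2 O@[X./.O/.X/.O/.X]: (0,1)[XO/.O/.X/.O/.X]+0* (1,0)[X./OO/.X/.O/.X]+0 (2,0)[X./.O/OX/.O/.X]+0 (3,0)[X./.O/.X/OO/.X]+0 (4,0)[X./.O/.X/.O/OX]+0
p3 X@[XO/.O/.X/.O/.X]: (1,0)[XO/XO/.X/.O/.X]+0* (2,0)[XO/.O/XX/.O/.X]+0 (3,0)[XO/.O/.X/XO/.X]+0 (4,0)[XO/.O/.X/.O/XX]+0
p4 O@[XO/XO/.X/.O/.X]: (2,0)[XO/XO/OX/.O/.X]+0* (3,0)[XO/XO/.X/OO/.X]-1 (4,0)[XO/XO/.X/.O/OX]-1
p5 X@[XO/XO/OX/.O/.X]: (3,0)[XO/XO/OX/XO/.X]+0* (4,0)[XO/XO/OX/.O/XX]+0
p6 O@[XO/XO/OX/XO/.X]: (4,0)[XO/XO/OX/XO/OX]+0*
p7 X@[XO/XO/OX/XO/OX] terminal +0; root [X./.O/../.O/.X] d6

X winning at [X./.O/../.O/.X]: False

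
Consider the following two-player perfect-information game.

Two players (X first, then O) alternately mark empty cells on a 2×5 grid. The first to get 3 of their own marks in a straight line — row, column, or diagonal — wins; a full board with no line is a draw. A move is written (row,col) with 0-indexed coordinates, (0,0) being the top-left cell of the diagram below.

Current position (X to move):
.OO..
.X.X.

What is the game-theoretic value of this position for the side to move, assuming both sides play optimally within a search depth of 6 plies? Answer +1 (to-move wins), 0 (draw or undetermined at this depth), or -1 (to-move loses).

value(.OO../.X.X., X) = +1

ply 1, X at .OO../.X.X. | (0,0)=-1→XOO../.X.X.; (0,3)=-1→.OOX./.X.X.; (0,4)=-1→.OO.X/.X.X.; (1,0)=-1→.OO../XX.X.; (1,2)=+1→.OO../.XXX.*; (1,4)=-1→.OO../.X.XX
ply 2: .OO../.XXX. is terminal -1 (O); from .OO../.X.X. depth 6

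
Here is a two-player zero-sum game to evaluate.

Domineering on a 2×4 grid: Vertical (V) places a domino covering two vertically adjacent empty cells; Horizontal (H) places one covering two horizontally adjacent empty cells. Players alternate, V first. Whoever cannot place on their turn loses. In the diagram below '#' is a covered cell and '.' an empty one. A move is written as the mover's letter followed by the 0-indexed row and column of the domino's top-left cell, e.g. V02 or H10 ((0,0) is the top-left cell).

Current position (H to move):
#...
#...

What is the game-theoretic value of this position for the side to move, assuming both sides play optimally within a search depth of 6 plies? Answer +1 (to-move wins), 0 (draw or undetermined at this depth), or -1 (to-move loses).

value(#.../#..., H) = +1

p1 H@[#.../#...]: H01[###./#...]+1* H02[#.##/#...]+1 H11[#.../###.]+1 H12[#.../#.##]+1
p2 V@[###./#...]: V03[####/#..#]-1*
p3 H@[####/#..#]: H11[####/####]+1*
p4 V@[####/####] terminal -1; root [#.../#...] d6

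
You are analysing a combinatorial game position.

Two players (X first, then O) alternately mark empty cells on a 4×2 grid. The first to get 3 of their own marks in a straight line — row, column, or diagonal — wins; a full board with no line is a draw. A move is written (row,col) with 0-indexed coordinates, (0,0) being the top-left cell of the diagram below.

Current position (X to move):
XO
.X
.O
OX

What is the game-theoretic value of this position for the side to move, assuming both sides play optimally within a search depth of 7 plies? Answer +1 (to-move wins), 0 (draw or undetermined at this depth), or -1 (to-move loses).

value(XO/.X/.O/OX, X) = 0

p1 X@[XO/.X/.O/OX]: (1,0)[XO/XX/.O/OX]+0* (2,0)[XO/.X/XO/OX]+0
p2 O@[XO/XX/.O/OX]: (2,0)[XO/XX/OO/OX]+0*
p3 X@[XO/XX/OO/OX] terminal +0; root [XO/.X/.O/OX] d7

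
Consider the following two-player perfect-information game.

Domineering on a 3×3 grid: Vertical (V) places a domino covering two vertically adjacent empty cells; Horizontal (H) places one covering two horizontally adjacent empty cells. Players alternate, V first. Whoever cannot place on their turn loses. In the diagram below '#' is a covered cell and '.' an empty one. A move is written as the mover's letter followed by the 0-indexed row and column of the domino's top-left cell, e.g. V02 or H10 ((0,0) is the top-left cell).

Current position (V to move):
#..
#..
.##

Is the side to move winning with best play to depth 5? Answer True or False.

V winning at [#../#../.##]: True

p1 V@[#../#../.##]: V01[##./##./.##]+1* V02[#.#/#.#/.##]+1
p2 H@[##./##./.##] terminal -1; root [#../#../.##] d5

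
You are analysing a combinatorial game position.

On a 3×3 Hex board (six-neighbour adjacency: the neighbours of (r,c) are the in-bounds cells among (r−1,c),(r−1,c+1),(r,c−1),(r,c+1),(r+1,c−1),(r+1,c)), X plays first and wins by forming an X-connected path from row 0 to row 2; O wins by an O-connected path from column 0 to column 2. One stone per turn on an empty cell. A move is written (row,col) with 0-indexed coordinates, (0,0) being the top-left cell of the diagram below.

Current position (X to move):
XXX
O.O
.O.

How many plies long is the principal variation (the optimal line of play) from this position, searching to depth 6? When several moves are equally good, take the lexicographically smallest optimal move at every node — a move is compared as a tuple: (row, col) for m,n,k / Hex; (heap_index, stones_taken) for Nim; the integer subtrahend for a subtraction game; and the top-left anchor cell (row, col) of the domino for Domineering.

[XXX/O.O/.O.] X move#1: (1,1):-1/XXX/OXO/.O.*, (2,0):-1/XXX/O.O/XO., (2,2):-1/XXX/O.O/.OX
[XXX/OXO/.O.] O move#2: (2,0):+1/XXX/OXO/OO.*, (2,2):-1/XXX/OXO/.OO
[XXX/OXO/OO.] end (terminal -1, X#3); searched XXX/O.O/.O. to 6

PV length from [XXX/O.O/.O.]: 2 plies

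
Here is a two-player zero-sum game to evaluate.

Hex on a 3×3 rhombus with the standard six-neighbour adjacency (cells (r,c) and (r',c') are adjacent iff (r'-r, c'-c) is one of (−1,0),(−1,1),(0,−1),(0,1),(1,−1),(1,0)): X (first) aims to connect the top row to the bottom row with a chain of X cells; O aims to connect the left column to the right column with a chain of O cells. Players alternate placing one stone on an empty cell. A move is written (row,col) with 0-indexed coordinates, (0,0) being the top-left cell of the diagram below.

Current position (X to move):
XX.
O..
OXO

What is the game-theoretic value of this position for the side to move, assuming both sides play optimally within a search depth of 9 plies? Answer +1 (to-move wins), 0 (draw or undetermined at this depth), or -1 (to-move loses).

value(XX./O../OXO, X) = +1

p1 X@[XX./O../OXO]: (0,2)[XXX/O../OXO]+1* (1,1)[XX./OX./OXO]+1 (1,2)[XX./O.X/OXO]+1
p2 O@[XXX/O../OXO]: (1,1)[XXX/OO./OXO]-1* (1,2)[XXX/O.O/OXO]-1
p3 X@[XXX/OO./OXO]: (1,2)[XXX/OOX/OXO]+1*
p4 O@[XXX/OOX/OXO] terminal -1; root [XX./O../OXO] d9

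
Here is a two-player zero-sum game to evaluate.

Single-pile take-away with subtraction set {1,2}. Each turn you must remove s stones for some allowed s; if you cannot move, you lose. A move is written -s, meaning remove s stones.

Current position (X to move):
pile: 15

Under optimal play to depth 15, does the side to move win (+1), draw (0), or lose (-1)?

p1 X@[15]: -1[14]-1* -2[13]-1
p2 O@[14]: -1[13]-1 -2[12]+1*
p3 X@[12]: -1[11]-1* -2[10]-1
p4 O@[11]: -1[10]-1 -2[9]+1*
p5 X@[9]: -1[8]-1* -2[7]-1
p6 O@[8]: -1[7]-1 -2[6]+1*
p7 X@[6]: -1[5]-1* -2[4]-1
p8 O@[5]: -1[4]-1 -2[3]+1*
p9 X@[3]: -1[2]-1* -2[1]-1
p10 O@[2]: -1[1]-1 -2[0]+1*
p11 X@[0] terminal -1; root [15] d15

value(15, X) = -1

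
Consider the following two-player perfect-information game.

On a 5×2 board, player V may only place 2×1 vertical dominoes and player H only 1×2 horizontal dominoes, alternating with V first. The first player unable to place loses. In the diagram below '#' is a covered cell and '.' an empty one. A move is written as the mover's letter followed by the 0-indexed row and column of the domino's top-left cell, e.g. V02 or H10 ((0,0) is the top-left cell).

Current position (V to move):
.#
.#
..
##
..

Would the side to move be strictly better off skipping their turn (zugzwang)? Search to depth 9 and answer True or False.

[.#/.#/../##/..] V move#1: V00:-1/##/##/../##/..*, V10:-1/.#/##/#./##/..
[##/##/../##/..] H move#2: H20:+1/##/##/##/##/..*, H40:+1/##/##/../##/##
[##/##/##/##/..] end (terminal -1, V#3); searched .#/.#/../##/.. to 9
pass branch (H moves first from the same position):
  | [.#/.#/../##/..] H move#1: H20:+1/.#/.#/##/##/..*, H40:-1/.#/.#/../##/##
  | [.#/.#/##/##/..] V move#2: V00:-1/##/##/##/##/..*
  | [##/##/##/##/..] H move#3: H40:+1/##/##/##/##/##*
  | [##/##/##/##/##] end (terminal -1, V#4); searched .#/.#/../##/.. to 9
V moving scores -1; V passing scores -1

zugzwang(.#/.#/../##/.., V) = False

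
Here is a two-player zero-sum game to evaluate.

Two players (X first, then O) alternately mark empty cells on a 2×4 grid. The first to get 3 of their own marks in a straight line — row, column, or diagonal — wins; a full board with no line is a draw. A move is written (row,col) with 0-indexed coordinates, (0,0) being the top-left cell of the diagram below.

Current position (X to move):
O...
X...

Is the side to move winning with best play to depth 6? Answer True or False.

X winning at [O.../X...]: False

[O.../X...] X move#1: (0,1):+0/OX../X...*, (0,2):+0/O.X./X..., (0,3):+0/O..X/X..., (1,1):+0/O.../XX.., (1,2):+0/O.../X.X., (1,3):+0/O.../X..X
[OX../X...] O move#2: (0,2):+0/OXO./X...*, (0,3):+0/OX.O/X..., (1,1):+0/OX../XO.., (1,2):+0/OX../X.O., (1,3):+0/OX../X..O
[OXO./X...] X move#3: (0,3):+0/OXOX/X...*, (1,1):+0/OXO./XX.., (1,2):+0/OXO./X.X., (1,3):+0/OXO./X..X
[OXOX/X...] O move#4: (1,1):+0/OXOX/XO..*, (1,2):+0/OXOX/X.O., (1,3):+0/OXOX/X..O
[OXOX/XO..] X move#5: (1,2):+0/OXOX/XOX.*, (1,3):+0/OXOX/XO.X
[OXOX/XOX.] O move#6: (1,3):+0/OXOX/XOXO*
[OXOX/XOXO] end (terminal +0, X#7); searched O.../X... to 6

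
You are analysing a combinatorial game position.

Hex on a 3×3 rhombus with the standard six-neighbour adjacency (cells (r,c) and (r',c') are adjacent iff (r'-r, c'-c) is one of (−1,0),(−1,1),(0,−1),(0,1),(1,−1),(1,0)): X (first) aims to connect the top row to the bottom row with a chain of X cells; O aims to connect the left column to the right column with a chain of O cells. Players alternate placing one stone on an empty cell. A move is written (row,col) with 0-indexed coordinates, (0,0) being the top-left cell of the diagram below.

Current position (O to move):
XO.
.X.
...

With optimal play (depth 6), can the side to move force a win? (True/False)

O winning at [XO./.X./...]: False

p1 O@[XO./.X./...]: (0,2)[XOO/.X./...]-1* (1,0)[XO./OX./...]-1 (1,2)[XO./.XO/...]-1 (2,0)[XO./.X./O..]-1 (2,1)[XO./.X./.O.]-1 (2,2)[XO./.X./..O]-1
p2 X@[XOO/.X./...]: (1,0)[XOO/XX./...]+1* (1,2)[XOO/.XX/...]-1 (2,0)[XOO/.X./X..]-1 (2,1)[XOO/.X./.X.]-1 (2,2)[XOO/.X./..X]-1
p3 O@[XOO/XX./...]: (1,2)[XOO/XXO/...]-1* (2,0)[XOO/XX./O..]-1 (2,1)[XOO/XX./.O.]-1 (2,2)[XOO/XX./..O]-1
p4 X@[XOO/XXO/...]: (2,0)[XOO/XXO/X..]+1* (2,1)[XOO/XXO/.X.]+1 (2,2)[XOO/XXO/..X]+1
p5 O@[XOO/XXO/X..] terminal -1; root [XO./.X./...] d6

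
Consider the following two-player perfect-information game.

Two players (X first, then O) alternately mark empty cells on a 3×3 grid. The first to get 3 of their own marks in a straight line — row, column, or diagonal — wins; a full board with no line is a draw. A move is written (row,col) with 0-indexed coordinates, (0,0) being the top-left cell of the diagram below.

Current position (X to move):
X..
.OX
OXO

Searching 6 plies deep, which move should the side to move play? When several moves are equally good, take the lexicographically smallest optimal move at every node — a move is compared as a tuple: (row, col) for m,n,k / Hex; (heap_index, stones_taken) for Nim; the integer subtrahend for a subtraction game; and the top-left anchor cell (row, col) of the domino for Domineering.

ply 1, X at X../.OX/OXO | (0,1)=-1→XX./.OX/OXO; (0,2)=+0→X.X/.OX/OXO*; (1,0)=-1→X../XOX/OXO
ply 2, O at X.X/.OX/OXO | (0,1)=+0→XOX/.OX/OXO*; (1,0)=-1→X.X/OOX/OXO
ply 3, X at XOX/.OX/OXO | (1,0)=+0→XOX/XOX/OXO*
ply 4: XOX/XOX/OXO is terminal +0 (O); from X../.OX/OXO depth 6

X's best at [X../.OX/OXO]: (0,2)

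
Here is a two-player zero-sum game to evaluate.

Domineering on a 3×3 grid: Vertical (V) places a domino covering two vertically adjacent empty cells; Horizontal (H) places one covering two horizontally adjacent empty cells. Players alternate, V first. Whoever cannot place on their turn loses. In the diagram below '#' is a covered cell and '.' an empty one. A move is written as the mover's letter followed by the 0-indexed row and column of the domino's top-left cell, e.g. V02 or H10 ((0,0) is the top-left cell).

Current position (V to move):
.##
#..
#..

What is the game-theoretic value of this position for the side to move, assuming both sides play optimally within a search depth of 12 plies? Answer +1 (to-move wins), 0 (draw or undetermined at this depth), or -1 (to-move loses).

value(.##/#../#.., V) = +1

ply 1, V at .##/#../#.. | V11=+1→.##/##./##.*; V12=+1→.##/#.#/#.#
ply 2: .##/##./##. is terminal -1 (H); from .##/#../#.. depth 12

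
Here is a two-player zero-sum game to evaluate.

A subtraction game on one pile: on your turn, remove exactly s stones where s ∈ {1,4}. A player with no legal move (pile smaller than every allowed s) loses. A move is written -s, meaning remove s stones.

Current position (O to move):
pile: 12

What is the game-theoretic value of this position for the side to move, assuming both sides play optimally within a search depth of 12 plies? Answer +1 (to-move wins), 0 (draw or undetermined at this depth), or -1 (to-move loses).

[12] O move#1: -1:-1/11*, -4:-1/8
[11] X move#2: -1:+1/10*, -4:+1/7
[10] O move#3: -1:-1/9*, -4:-1/6
[9] X move#4: -1:-1/8, -4:+1/5*
[5] O move#5: -1:-1/4*, -4:-1/1
[4] X move#6: -1:-1/3, -4:+1/0*
[0] end (terminal -1, O#7); searched 12 to 12

value(12, O) = -1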